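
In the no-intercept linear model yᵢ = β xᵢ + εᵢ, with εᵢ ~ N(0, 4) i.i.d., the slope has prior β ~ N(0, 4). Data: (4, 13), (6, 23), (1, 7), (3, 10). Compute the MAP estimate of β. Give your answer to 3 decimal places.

log p(β | y) = −Σ(yᵢ − βxᵢ)²/(2·4) − β²/(2·4) + const.
Setting the derivative to zero: Σxᵢ(yᵢ − βxᵢ)/4 − β/4 = 0, so β = Σxᵢyᵢ / (Σxᵢ² + σ²/τ²).
Σxᵢyᵢ = 4·13 + 6·23 + 1·7 + 3·10 = 227; Σxᵢ² = 62; σ²/τ² = 1.
β̂_MAP = 227 / (62 + 1) = 227/63 ≈ 3.603.

β̂_MAP = 3.603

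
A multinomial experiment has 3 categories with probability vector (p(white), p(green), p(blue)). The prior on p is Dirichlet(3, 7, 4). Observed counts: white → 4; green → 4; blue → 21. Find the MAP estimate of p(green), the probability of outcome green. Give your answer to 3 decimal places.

The posterior is Dirichlet(αᵢ + nᵢ) = Dirichlet(7, 11, 25).
For a Dirichlet(a₁,…,a_K) with all aᵢ > 1, the mode has j-th component (aⱼ − 1)/(Σaᵢ − K).
Here Σaᵢ = 43 and K = 3, so p(green) = (11 − 1)/(43 − 3) = 10/40 ≈ 0.250.

MAP estimate of p(green) = 0.250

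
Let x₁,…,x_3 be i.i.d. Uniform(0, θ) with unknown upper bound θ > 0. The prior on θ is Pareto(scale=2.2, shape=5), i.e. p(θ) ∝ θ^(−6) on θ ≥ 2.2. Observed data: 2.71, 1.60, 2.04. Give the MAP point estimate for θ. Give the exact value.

θ̂_MAP = 2.71

The Uniform(0, θ) likelihood is θ^(−n) for θ ≥ max(xᵢ), zero otherwise. Here max(xᵢ) = 2.71.
Posterior ∝ θ^(−6) · θ^(−3) = θ^(−9) on θ ≥ max(2.2, 2.71) = 2.71.
This density is strictly decreasing in θ, so the posterior mode lies at the lower boundary of the support.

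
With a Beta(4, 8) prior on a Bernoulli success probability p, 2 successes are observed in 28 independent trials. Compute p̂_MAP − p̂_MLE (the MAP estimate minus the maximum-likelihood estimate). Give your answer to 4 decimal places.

Posterior is Beta(6, 34); MAP = (6−1)/(40−2) = 5/38 ≈ 0.13158.
MLE ignores the prior: p̂_MLE = k/n = 2/28 ≈ 0.07143.
Difference = 5/38 − 2/28 = 8/133 ≈ 0.0602.

MAP − MLE = 0.0602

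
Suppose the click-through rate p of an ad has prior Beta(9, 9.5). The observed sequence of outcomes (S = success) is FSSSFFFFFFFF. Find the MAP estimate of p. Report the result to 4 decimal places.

Prior: Beta(9, 9.5).
Data: 3 successes in 12 trials (from the sequence). The binomial likelihood contributes p^3(1−p)^9, so the posterior is Beta(9+3, 9.5+9) = Beta(12, 18.5).
For Beta(a, b) with a, b > 1 the mode is (a−1)/(a+b−2) = 11/28.5 ≈ 0.3860.

p̂_MAP = 0.3860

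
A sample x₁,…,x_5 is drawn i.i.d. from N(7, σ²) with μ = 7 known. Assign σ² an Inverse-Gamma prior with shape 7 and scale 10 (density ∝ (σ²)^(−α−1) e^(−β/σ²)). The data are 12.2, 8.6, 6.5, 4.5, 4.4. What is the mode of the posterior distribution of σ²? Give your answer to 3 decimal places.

Sum of squared deviations about the known mean: SS = (12.2−7)² + (8.6−7)² + (6.5−7)² + (4.5−7)² + (4.4−7)² = 42.86.
The Normal likelihood contributes (σ²)^(−n/2) exp(−SS/(2σ²)), so the posterior is Inverse-Gamma(α + n/2, β + SS/2) = Inverse-Gamma(9.5, 31.43).
The mode of Inverse-Gamma(a, b) is b/(a+1) = 31.43/10.5 ≈ 2.993.

σ̂²_MAP = 2.993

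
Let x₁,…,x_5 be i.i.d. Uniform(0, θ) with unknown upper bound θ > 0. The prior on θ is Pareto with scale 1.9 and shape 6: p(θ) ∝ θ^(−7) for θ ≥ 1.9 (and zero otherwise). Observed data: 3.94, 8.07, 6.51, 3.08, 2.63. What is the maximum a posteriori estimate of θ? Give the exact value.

θ̂_MAP = 8.07

The Uniform(0, θ) likelihood is θ^(−n) for θ ≥ max(xᵢ), zero otherwise. Here max(xᵢ) = 8.07.
Posterior ∝ θ^(−7) · θ^(−5) = θ^(−12) on θ ≥ max(1.9, 8.07) = 8.07.
This density is strictly decreasing in θ, so the posterior mode lies at the lower boundary of the support.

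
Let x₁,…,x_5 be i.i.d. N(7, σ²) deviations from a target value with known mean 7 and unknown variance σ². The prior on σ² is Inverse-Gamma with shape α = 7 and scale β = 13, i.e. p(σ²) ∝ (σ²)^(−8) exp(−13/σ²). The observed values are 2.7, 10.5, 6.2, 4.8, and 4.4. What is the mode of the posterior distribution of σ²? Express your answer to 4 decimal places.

Sum of squared deviations about the known mean: SS = (2.7−7)² + (10.5−7)² + (6.2−7)² + (4.8−7)² + (4.4−7)² = 42.98.
The Normal likelihood contributes (σ²)^(−n/2) exp(−SS/(2σ²)), so the posterior is Inverse-Gamma(α + n/2, β + SS/2) = Inverse-Gamma(9.5, 34.49).
The mode of Inverse-Gamma(a, b) is b/(a+1) = 34.49/10.5 ≈ 3.2848.

σ̂²_MAP = 3.2848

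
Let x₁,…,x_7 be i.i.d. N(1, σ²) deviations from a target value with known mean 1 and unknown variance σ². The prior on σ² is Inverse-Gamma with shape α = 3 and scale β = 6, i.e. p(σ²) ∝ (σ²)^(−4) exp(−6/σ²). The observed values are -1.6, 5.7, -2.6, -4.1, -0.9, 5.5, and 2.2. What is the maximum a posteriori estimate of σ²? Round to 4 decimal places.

σ̂²_MAP = 7.0080

Sum of squared deviations about the known mean: SS = (-1.6−1)² + (5.7−1)² + (-2.6−1)² + (-4.1−1)² + (-0.9−1)² + (5.5−1)² + (2.2−1)² = 93.12.
The Normal likelihood contributes (σ²)^(−n/2) exp(−SS/(2σ²)), so the posterior is Inverse-Gamma(α + n/2, β + SS/2) = Inverse-Gamma(6.5, 52.56).
The mode of Inverse-Gamma(a, b) is b/(a+1) = 52.56/7.5 ≈ 7.0080.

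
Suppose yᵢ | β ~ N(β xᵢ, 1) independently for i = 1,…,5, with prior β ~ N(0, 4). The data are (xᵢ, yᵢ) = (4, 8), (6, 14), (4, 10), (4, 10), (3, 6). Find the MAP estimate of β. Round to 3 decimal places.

log p(β | y) = −Σ(yᵢ − βxᵢ)²/(2·1) − β²/(2·4) + const.
Setting the derivative to zero: Σxᵢ(yᵢ − βxᵢ)/1 − β/4 = 0, so β = Σxᵢyᵢ / (Σxᵢ² + σ²/τ²).
Σxᵢyᵢ = 4·8 + 6·14 + 4·10 + 4·10 + 3·6 = 214; Σxᵢ² = 93; σ²/τ² = 0.25.
β̂_MAP = 214 / (93 + 0.25) = 214/93.25 ≈ 2.295.

β̂_MAP = 2.295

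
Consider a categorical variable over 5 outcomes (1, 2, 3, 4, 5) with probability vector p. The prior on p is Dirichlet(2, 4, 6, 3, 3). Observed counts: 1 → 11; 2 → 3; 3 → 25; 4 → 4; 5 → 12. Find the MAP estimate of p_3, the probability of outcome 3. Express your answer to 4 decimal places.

The posterior is Dirichlet(αᵢ + nᵢ) = Dirichlet(13, 7, 31, 7, 15).
For a Dirichlet(a₁,…,a_K) with all aᵢ > 1, the mode has j-th component (aⱼ − 1)/(Σaᵢ − K).
Here Σaᵢ = 73 and K = 5, so p_3 = (31 − 1)/(73 − 5) = 30/68 ≈ 0.4412.

MAP estimate: 0.4412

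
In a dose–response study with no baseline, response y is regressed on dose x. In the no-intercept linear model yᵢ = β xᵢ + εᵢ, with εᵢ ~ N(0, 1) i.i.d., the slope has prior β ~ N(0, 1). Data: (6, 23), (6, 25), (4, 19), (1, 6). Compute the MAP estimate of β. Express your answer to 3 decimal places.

β̂_MAP = 4.111

log p(β | y) = −Σ(yᵢ − βxᵢ)²/(2·1) − β²/(2·1) + const.
Setting the derivative to zero: Σxᵢ(yᵢ − βxᵢ)/1 − β/1 = 0, so β = Σxᵢyᵢ / (Σxᵢ² + σ²/τ²).
Σxᵢyᵢ = 6·23 + 6·25 + 4·19 + 1·6 = 370; Σxᵢ² = 89; σ²/τ² = 1.
β̂_MAP = 370 / (89 + 1) = 370/90 ≈ 4.111.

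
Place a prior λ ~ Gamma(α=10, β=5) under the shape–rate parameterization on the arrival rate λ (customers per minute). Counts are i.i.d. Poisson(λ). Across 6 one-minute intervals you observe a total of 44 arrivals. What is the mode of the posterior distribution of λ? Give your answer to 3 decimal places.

Σxᵢ = 44, n = 6.
Posterior ∝ λ^9e^(−5λ) · λ^44e^(−6λ) = λ^53e^(−11λ), i.e. Gamma(shape=54, rate=11).
The mode of a Gamma(a, b) with a ≥ 1 (shape–rate) is (a−1)/b = 53/11 ≈ 4.818.

λ̂_MAP = 4.818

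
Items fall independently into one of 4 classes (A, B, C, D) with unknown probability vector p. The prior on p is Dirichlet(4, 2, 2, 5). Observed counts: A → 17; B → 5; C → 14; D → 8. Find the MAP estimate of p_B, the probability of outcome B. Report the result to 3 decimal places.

MAP estimate of p_B = 0.113

The posterior is Dirichlet(αᵢ + nᵢ) = Dirichlet(21, 7, 16, 13).
For a Dirichlet(a₁,…,a_K) with all aᵢ > 1, the mode has j-th component (aⱼ − 1)/(Σaᵢ − K).
Here Σaᵢ = 57 and K = 4, so p_B = (7 − 1)/(57 − 4) = 6/53 ≈ 0.113.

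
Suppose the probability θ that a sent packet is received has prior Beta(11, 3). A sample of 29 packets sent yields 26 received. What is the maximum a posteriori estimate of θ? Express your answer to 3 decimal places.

Prior: Beta(11, 3).
Data: 26 successes in 29 trials. The binomial likelihood contributes θ^26(1−θ)^3, so the posterior is Beta(11+26, 3+3) = Beta(37, 6).
For Beta(a, b) with a, b > 1 the mode is (a−1)/(a+b−2) = 36/41 ≈ 0.878.

θ̂_MAP = 0.878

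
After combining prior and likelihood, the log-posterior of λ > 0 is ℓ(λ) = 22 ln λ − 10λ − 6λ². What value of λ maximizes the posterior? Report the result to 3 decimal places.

λ̂_MAP = 1.000

ℓ'(λ) = 22/λ − 10 − 12λ. Setting this to zero and multiplying by λ: 12λ² + 10λ − 22 = 0.
λ = (−10 + √(10² + 4·12·22)) / (2·12) = (−10 + √1156) / 24 = (−10 + 34)/24 = 1.
ℓ''(λ) = −22/λ² − 12 < 0, confirming a maximum.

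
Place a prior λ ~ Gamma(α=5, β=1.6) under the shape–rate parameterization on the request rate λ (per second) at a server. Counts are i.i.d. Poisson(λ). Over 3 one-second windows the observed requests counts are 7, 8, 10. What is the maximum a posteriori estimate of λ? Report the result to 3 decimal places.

Σxᵢ = 7+8+10 = 25, with n = 3.
Posterior ∝ λ^4e^(−1.6λ) · λ^25e^(−3λ) = λ^29e^(−4.6λ), i.e. Gamma(shape=30, rate=4.6).
The mode of a Gamma(a, b) with a ≥ 1 (shape–rate) is (a−1)/b = 29/4.6 ≈ 6.304.

λ̂_MAP = 6.304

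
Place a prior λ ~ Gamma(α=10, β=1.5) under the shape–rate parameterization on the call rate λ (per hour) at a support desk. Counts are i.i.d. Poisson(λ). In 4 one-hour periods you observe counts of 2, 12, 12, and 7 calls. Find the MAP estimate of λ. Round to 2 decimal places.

λ̂_MAP = 7.64

Σxᵢ = 2+12+12+7 = 33, with n = 4.
Posterior ∝ λ^9e^(−1.5λ) · λ^33e^(−4λ) = λ^42e^(−5.5λ), i.e. Gamma(shape=43, rate=5.5).
The mode of a Gamma(a, b) with a ≥ 1 (shape–rate) is (a−1)/b = 42/5.5 ≈ 7.64.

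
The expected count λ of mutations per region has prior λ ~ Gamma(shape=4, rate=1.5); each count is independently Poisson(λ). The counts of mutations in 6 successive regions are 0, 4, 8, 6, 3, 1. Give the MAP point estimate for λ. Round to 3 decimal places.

λ̂_MAP = 3.333

Σxᵢ = 0+4+8+6+3+1 = 22, with n = 6.
Posterior ∝ λ^3e^(−1.5λ) · λ^22e^(−6λ) = λ^25e^(−7.5λ), i.e. Gamma(shape=26, rate=7.5).
The mode of a Gamma(a, b) with a ≥ 1 (shape–rate) is (a−1)/b = 25/7.5 ≈ 3.333.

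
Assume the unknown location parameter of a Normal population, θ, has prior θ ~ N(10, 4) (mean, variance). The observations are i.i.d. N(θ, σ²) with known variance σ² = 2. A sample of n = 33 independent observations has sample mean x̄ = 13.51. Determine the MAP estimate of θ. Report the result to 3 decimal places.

θ̂_MAP = 13.458

n = 33, x̄ = 13.51.
For a Normal prior and Normal likelihood with known variance, the posterior is Normal; its mode equals its mean, the precision-weighted average.
Prior precision 1/σ₀² = 1/4 = 0.25; data precision n/σ² = 33/2 = 16.5.
θ̂ = (0.25·10 + 16.5·13.51) / (0.25 + 16.5) = 225.415/16.75 = 45083/3350 ≈ 13.458.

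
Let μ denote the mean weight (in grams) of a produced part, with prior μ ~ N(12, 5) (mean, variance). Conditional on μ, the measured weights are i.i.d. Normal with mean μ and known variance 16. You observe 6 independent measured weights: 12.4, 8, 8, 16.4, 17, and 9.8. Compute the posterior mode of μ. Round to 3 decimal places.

μ̂_MAP = 11.957

n = 6; x̄ = (12.4 + 8 + 8 + 16.4 + 17 + 9.8)/6 = 71.6/6 = 179/15 ≈ 11.9333.
For a Normal prior and Normal likelihood with known variance, the posterior is Normal; its mode equals its mean, the precision-weighted average.
Prior precision 1/σ₀² = 1/5 = 0.2; data precision n/σ² = 6/16 = 0.375.
μ̂ = (0.2·12 + 0.375·(179/15)) / (0.2 + 0.375) = 6.875/0.575 = 275/23 ≈ 11.957.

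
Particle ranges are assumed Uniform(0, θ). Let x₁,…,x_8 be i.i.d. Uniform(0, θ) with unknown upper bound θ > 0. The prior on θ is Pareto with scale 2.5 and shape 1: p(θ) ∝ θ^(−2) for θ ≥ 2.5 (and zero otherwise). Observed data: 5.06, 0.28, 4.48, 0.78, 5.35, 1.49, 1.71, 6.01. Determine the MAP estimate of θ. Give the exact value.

θ̂_MAP = 6.01

The Uniform(0, θ) likelihood is θ^(−n) for θ ≥ max(xᵢ), zero otherwise. Here max(xᵢ) = 6.01.
Posterior ∝ θ^(−2) · θ^(−8) = θ^(−10) on θ ≥ max(2.5, 6.01) = 6.01.
This density is strictly decreasing in θ, so the posterior mode lies at the lower boundary of the support.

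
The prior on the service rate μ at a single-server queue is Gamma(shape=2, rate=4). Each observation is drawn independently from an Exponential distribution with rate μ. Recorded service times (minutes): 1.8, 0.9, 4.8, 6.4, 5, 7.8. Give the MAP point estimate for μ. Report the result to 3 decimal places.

μ̂_MAP = 0.228

The Exponential(rate=μ) likelihood is ∝ μ^n e^(−μΣtᵢ). Here n = 6 and Σtᵢ = 1.8 + 0.9 + 4.8 + 6.4 + 5 + 7.8 = 26.7.
Posterior ∝ μe^(−4μ) · μ^6e^(−26.7μ) = μ^7e^(−30.7μ), i.e. Gamma(8, 30.7).
Mode = (a−1)/b = 7/30.7 ≈ 0.228.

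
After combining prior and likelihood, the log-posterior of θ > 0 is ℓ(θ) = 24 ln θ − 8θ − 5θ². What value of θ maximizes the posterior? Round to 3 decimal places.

θ̂_MAP = 1.200

ℓ'(θ) = 24/θ − 8 − 10θ. Setting this to zero and multiplying by θ: 10θ² + 8θ − 24 = 0.
θ = (−8 + √(8² + 4·10·24)) / (2·10) = (−8 + √1024) / 20 = (−8 + 32)/20 = 6/5.
ℓ''(θ) = −24/θ² − 10 < 0, confirming a maximum.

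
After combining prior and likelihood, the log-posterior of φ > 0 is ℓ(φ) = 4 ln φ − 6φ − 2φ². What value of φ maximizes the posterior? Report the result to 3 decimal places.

ℓ'(φ) = 4/φ − 6 − 4φ. Setting this to zero and multiplying by φ: 4φ² + 6φ − 4 = 0.
φ = (−6 + √(6² + 4·4·4)) / (2·4) = (−6 + √100) / 8 = (−6 + 10)/8 = 1/2.
ℓ''(φ) = −4/φ² − 4 < 0, confirming a maximum.

φ̂_MAP = 0.500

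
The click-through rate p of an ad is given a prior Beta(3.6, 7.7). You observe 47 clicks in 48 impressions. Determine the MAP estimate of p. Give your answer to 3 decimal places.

p̂_MAP = 0.866

Prior: Beta(3.6, 7.7).
Data: 47 successes in 48 trials. The binomial likelihood contributes p^47(1−p)^1, so the posterior is Beta(3.6+47, 7.7+1) = Beta(50.6, 8.7).
For Beta(a, b) with a, b > 1 the mode is (a−1)/(a+b−2) = 49.6/57.3 ≈ 0.866.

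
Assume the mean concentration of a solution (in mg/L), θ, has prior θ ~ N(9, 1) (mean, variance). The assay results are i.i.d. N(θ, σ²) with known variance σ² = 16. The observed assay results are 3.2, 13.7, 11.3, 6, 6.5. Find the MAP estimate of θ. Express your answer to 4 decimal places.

n = 5; x̄ = (3.2 + 13.7 + 11.3 + 6 + 6.5)/5 = 40.7/5 = 8.14.
For a Normal prior and Normal likelihood with known variance, the posterior is Normal; its mode equals its mean, the precision-weighted average.
Prior precision 1/σ₀² = 1/1 = 1; data precision n/σ² = 5/16 = 0.3125.
θ̂ = (1·9 + 0.3125·8.14) / (1 + 0.3125) = 11.54375/1.3125 = 1847/210 ≈ 8.7952.

θ̂_MAP = 8.7952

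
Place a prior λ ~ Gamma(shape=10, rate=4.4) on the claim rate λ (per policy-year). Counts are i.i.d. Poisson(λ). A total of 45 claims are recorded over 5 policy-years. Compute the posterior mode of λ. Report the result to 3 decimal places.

λ̂_MAP = 5.745

Σxᵢ = 45, n = 5.
Posterior ∝ λ^9e^(−4.4λ) · λ^45e^(−5λ) = λ^54e^(−9.4λ), i.e. Gamma(shape=55, rate=9.4).
The mode of a Gamma(a, b) with a ≥ 1 (shape–rate) is (a−1)/b = 54/9.4 ≈ 5.745.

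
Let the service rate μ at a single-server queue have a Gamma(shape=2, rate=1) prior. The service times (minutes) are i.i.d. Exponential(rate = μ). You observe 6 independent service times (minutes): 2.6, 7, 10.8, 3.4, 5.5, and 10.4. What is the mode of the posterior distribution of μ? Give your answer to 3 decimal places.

The Exponential(rate=μ) likelihood is ∝ μ^n e^(−μΣtᵢ). Here n = 6 and Σtᵢ = 2.6 + 7 + 10.8 + 3.4 + 5.5 + 10.4 = 39.7.
Posterior ∝ μe^(−1μ) · μ^6e^(−39.7μ) = μ^7e^(−40.7μ), i.e. Gamma(8, 40.7).
Mode = (a−1)/b = 7/40.7 ≈ 0.172.

μ̂_MAP = 0.172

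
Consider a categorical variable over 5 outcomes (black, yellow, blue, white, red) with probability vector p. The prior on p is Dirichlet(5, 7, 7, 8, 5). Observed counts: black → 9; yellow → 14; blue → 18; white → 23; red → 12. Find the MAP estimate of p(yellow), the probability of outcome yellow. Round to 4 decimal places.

The posterior is Dirichlet(αᵢ + nᵢ) = Dirichlet(14, 21, 25, 31, 17).
For a Dirichlet(a₁,…,a_K) with all aᵢ > 1, the mode has j-th component (aⱼ − 1)/(Σaᵢ − K).
Here Σaᵢ = 108 and K = 5, so p(yellow) = (21 − 1)/(108 − 5) = 20/103 ≈ 0.1942.

MAP estimate of p(yellow) = 0.1942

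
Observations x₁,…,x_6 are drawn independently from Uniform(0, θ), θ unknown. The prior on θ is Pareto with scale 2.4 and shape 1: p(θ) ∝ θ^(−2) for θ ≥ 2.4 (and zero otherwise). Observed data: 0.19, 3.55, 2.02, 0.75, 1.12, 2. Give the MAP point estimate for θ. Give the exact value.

θ̂_MAP = 3.55

The Uniform(0, θ) likelihood is θ^(−n) for θ ≥ max(xᵢ), zero otherwise. Here max(xᵢ) = 3.55.
Posterior ∝ θ^(−2) · θ^(−6) = θ^(−8) on θ ≥ max(2.4, 3.55) = 3.55.
This density is strictly decreasing in θ, so the posterior mode lies at the lower boundary of the support.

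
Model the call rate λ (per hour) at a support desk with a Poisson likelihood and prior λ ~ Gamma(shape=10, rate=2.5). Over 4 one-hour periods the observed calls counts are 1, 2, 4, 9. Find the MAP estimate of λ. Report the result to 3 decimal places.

Σxᵢ = 1+2+4+9 = 16, with n = 4.
Posterior ∝ λ^9e^(−2.5λ) · λ^16e^(−4λ) = λ^25e^(−6.5λ), i.e. Gamma(shape=26, rate=6.5).
The mode of a Gamma(a, b) with a ≥ 1 (shape–rate) is (a−1)/b = 25/6.5 ≈ 3.846.

λ̂_MAP = 3.846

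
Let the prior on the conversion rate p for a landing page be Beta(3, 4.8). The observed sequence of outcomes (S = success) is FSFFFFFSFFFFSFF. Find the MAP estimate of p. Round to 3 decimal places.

Prior: Beta(3, 4.8).
Data: 3 successes in 15 trials (from the sequence). The binomial likelihood contributes p^3(1−p)^12, so the posterior is Beta(3+3, 4.8+12) = Beta(6, 16.8).
For Beta(a, b) with a, b > 1 the mode is (a−1)/(a+b−2) = 5/20.8 ≈ 0.240.

p̂_MAP = 0.240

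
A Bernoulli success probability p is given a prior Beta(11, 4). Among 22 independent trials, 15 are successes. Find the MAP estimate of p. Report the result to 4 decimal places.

Prior: Beta(11, 4).
Data: 15 successes in 22 trials. The binomial likelihood contributes p^15(1−p)^7, so the posterior is Beta(11+15, 4+7) = Beta(26, 11).
For Beta(a, b) with a, b > 1 the mode is (a−1)/(a+b−2) = 25/35 ≈ 0.7143.

p̂_MAP = 0.7143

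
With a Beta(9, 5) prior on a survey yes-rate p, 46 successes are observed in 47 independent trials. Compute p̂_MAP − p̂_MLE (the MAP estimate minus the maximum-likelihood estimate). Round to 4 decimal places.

MAP − MLE = -0.0635

Posterior is Beta(55, 6); MAP = (55−1)/(61−2) = 54/59 ≈ 0.91525.
MLE ignores the prior: p̂_MLE = k/n = 46/47 ≈ 0.97872.
Difference = 54/59 − 46/47 = -176/2773 ≈ -0.0635.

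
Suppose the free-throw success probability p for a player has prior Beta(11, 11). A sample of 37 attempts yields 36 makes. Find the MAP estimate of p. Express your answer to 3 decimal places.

Prior: Beta(11, 11).
Data: 36 successes in 37 trials. The binomial likelihood contributes p^36(1−p)^1, so the posterior is Beta(11+36, 11+1) = Beta(47, 12).
For Beta(a, b) with a, b > 1 the mode is (a−1)/(a+b−2) = 46/57 ≈ 0.807.

p̂_MAP = 0.807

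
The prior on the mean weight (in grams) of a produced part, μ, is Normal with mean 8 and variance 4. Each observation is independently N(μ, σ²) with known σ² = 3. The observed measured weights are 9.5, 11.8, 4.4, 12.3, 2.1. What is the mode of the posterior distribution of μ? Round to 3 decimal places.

μ̂_MAP = 8.017

n = 5; x̄ = (9.5 + 11.8 + 4.4 + 12.3 + 2.1)/5 = 40.1/5 = 8.02.
For a Normal prior and Normal likelihood with known variance, the posterior is Normal; its mode equals its mean, the precision-weighted average.
Prior precision 1/σ₀² = 1/4 = 0.25; data precision n/σ² = 5/3.
μ̂ = (0.25·8 + (5/3)·8.02) / (0.25 + 5/3) = (461/30)/(23/12) = 922/115 ≈ 8.017.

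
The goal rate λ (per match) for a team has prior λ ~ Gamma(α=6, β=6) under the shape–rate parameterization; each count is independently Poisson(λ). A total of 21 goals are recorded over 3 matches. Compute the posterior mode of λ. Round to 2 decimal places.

Σxᵢ = 21, n = 3.
Posterior ∝ λ^5e^(−6λ) · λ^21e^(−3λ) = λ^26e^(−9λ), i.e. Gamma(shape=27, rate=9).
The mode of a Gamma(a, b) with a ≥ 1 (shape–rate) is (a−1)/b = 26/9 ≈ 2.89.

λ̂_MAP = 2.89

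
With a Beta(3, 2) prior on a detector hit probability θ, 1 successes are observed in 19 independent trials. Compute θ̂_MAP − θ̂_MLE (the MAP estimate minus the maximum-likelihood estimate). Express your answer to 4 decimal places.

MAP − MLE = 0.0837

Posterior is Beta(4, 20); MAP = (4−1)/(24−2) = 3/22 ≈ 0.13636.
MLE ignores the prior: θ̂_MLE = k/n = 1/19 ≈ 0.05263.
Difference = 3/22 − 1/19 = 35/418 ≈ 0.0837.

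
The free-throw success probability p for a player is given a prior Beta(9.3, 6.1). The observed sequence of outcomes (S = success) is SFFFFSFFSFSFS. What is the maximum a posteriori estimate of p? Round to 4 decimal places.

p̂_MAP = 0.5038

Prior: Beta(9.3, 6.1).
Data: 5 successes in 13 trials (from the sequence). The binomial likelihood contributes p^5(1−p)^8, so the posterior is Beta(9.3+5, 6.1+8) = Beta(14.3, 14.1).
For Beta(a, b) with a, b > 1 the mode is (a−1)/(a+b−2) = 13.3/26.4 ≈ 0.5038.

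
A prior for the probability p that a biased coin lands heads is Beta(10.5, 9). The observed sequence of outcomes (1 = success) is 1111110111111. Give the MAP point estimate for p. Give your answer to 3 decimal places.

Prior: Beta(10.5, 9).
Data: 12 successes in 13 trials (from the sequence). The binomial likelihood contributes p^12(1−p)^1, so the posterior is Beta(10.5+12, 9+1) = Beta(22.5, 10).
For Beta(a, b) with a, b > 1 the mode is (a−1)/(a+b−2) = 21.5/30.5 ≈ 0.705.

p̂_MAP = 0.705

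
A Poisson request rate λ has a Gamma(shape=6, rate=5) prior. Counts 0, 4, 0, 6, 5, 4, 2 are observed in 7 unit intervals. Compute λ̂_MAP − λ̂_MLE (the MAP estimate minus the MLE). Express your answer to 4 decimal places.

MAP − MLE = -0.8333

Σxᵢ = 21. Posterior is Gamma(27, 12); MAP = (27−1)/12 = 26/12 ≈ 2.16667.
MLE = x̄ = 21/7 ≈ 3.00000.
Difference = 26/12 − 21/7 = -5/6 ≈ -0.8333.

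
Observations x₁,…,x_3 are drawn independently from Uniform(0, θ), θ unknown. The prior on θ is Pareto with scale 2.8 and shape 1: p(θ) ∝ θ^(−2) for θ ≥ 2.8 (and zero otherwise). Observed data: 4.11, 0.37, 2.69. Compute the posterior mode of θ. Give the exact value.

θ̂_MAP = 4.11

The Uniform(0, θ) likelihood is θ^(−n) for θ ≥ max(xᵢ), zero otherwise. Here max(xᵢ) = 4.11.
Posterior ∝ θ^(−2) · θ^(−3) = θ^(−5) on θ ≥ max(2.8, 4.11) = 4.11.
This density is strictly decreasing in θ, so the posterior mode lies at the lower boundary of the support.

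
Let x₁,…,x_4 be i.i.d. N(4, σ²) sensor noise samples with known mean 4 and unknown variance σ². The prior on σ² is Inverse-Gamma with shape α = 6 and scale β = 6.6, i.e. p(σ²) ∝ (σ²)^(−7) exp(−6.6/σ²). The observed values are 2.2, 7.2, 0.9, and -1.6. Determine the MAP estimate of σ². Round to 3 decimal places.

Sum of squared deviations about the known mean: SS = (2.2−4)² + (7.2−4)² + (0.9−4)² + (-1.6−4)² = 54.45.
The Normal likelihood contributes (σ²)^(−n/2) exp(−SS/(2σ²)), so the posterior is Inverse-Gamma(α + n/2, β + SS/2) = Inverse-Gamma(8, 33.825).
The mode of Inverse-Gamma(a, b) is b/(a+1) = 33.825/9 ≈ 3.758.

σ̂²_MAP = 3.758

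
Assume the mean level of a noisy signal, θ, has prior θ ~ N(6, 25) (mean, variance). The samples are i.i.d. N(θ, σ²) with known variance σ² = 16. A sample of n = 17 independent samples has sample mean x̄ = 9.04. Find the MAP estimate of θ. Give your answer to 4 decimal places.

n = 17, x̄ = 9.04.
For a Normal prior and Normal likelihood with known variance, the posterior is Normal; its mode equals its mean, the precision-weighted average.
Prior precision 1/σ₀² = 1/25 = 0.04; data precision n/σ² = 17/16 = 1.0625.
θ̂ = (0.04·6 + 1.0625·9.04) / (0.04 + 1.0625) = 9.845/1.1025 = 3938/441 ≈ 8.9297.

θ̂_MAP = 8.9297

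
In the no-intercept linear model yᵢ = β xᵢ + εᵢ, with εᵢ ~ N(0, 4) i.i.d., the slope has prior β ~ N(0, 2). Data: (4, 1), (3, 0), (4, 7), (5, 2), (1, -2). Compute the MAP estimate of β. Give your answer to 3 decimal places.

log p(β | y) = −Σ(yᵢ − βxᵢ)²/(2·4) − β²/(2·2) + const.
Setting the derivative to zero: Σxᵢ(yᵢ − βxᵢ)/4 − β/2 = 0, so β = Σxᵢyᵢ / (Σxᵢ² + σ²/τ²).
Σxᵢyᵢ = 4·1 + 3·0 + 4·7 + 5·2 + 1·(-2) = 40; Σxᵢ² = 67; σ²/τ² = 2.
β̂_MAP = 40 / (67 + 2) = 40/69 ≈ 0.580.

β̂_MAP = 0.580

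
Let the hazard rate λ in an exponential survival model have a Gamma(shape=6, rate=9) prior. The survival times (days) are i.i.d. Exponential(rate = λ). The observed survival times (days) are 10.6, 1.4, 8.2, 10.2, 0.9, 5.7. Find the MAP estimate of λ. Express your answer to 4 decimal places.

The Exponential(rate=λ) likelihood is ∝ λ^n e^(−λΣtᵢ). Here n = 6 and Σtᵢ = 10.6 + 1.4 + 8.2 + 10.2 + 0.9 + 5.7 = 37.
Posterior ∝ λ^5e^(−9λ) · λ^6e^(−37λ) = λ^11e^(−46λ), i.e. Gamma(12, 46).
Mode = (a−1)/b = 11/46 ≈ 0.2391.

λ̂_MAP = 0.2391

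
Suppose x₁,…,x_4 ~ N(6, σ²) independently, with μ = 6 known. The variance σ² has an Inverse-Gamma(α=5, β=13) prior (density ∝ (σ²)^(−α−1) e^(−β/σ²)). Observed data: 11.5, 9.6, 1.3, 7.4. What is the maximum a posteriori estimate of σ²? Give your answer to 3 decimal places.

Sum of squared deviations about the known mean: SS = (11.5−6)² + (9.6−6)² + (1.3−6)² + (7.4−6)² = 67.26.
The Normal likelihood contributes (σ²)^(−n/2) exp(−SS/(2σ²)), so the posterior is Inverse-Gamma(α + n/2, β + SS/2) = Inverse-Gamma(7, 46.63).
The mode of Inverse-Gamma(a, b) is b/(a+1) = 46.63/8 ≈ 5.829.

σ̂²_MAP = 5.829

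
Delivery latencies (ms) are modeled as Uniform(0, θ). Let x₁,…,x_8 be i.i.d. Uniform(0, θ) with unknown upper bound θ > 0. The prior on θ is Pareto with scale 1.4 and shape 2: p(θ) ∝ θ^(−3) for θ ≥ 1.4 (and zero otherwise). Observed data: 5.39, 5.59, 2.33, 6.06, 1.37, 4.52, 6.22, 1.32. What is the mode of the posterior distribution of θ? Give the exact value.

θ̂_MAP = 6.22

The Uniform(0, θ) likelihood is θ^(−n) for θ ≥ max(xᵢ), zero otherwise. Here max(xᵢ) = 6.22.
Posterior ∝ θ^(−3) · θ^(−8) = θ^(−11) on θ ≥ max(1.4, 6.22) = 6.22.
This density is strictly decreasing in θ, so the posterior mode lies at the lower boundary of the support.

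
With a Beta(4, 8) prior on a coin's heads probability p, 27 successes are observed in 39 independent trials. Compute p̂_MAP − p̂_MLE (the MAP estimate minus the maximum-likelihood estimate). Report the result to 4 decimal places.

Posterior is Beta(31, 20); MAP = (31−1)/(51−2) = 30/49 ≈ 0.61224.
MLE ignores the prior: p̂_MLE = k/n = 27/39 ≈ 0.69231.
Difference = 30/49 − 27/39 = -51/637 ≈ -0.0801.

MAP − MLE = -0.0801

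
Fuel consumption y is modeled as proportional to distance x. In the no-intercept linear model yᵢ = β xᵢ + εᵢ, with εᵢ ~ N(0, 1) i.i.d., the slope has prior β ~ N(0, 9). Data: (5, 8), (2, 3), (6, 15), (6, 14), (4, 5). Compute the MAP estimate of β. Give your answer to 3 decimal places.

log p(β | y) = −Σ(yᵢ − βxᵢ)²/(2·1) − β²/(2·9) + const.
Setting the derivative to zero: Σxᵢ(yᵢ − βxᵢ)/1 − β/9 = 0, so β = Σxᵢyᵢ / (Σxᵢ² + σ²/τ²).
Σxᵢyᵢ = 5·8 + 2·3 + 6·15 + 6·14 + 4·5 = 240; Σxᵢ² = 117; σ²/τ² = 1/9.
β̂_MAP = 240 / (117 + 1/9) = 240/(1054/9) = 1080/527 ≈ 2.049.

β̂_MAP = 2.049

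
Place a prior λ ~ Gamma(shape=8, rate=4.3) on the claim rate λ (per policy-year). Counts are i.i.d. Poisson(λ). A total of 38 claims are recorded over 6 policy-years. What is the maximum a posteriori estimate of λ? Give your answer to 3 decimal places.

λ̂_MAP = 4.369

Σxᵢ = 38, n = 6.
Posterior ∝ λ^7e^(−4.3λ) · λ^38e^(−6λ) = λ^45e^(−10.3λ), i.e. Gamma(shape=46, rate=10.3).
The mode of a Gamma(a, b) with a ≥ 1 (shape–rate) is (a−1)/b = 45/10.3 ≈ 4.369.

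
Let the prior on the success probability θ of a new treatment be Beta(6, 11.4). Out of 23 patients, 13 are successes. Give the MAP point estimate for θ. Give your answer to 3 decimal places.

Prior: Beta(6, 11.4).
Data: 13 successes in 23 trials. The binomial likelihood contributes θ^13(1−θ)^10, so the posterior is Beta(6+13, 11.4+10) = Beta(19, 21.4).
For Beta(a, b) with a, b > 1 the mode is (a−1)/(a+b−2) = 18/38.4 ≈ 0.469.

θ̂_MAP = 0.469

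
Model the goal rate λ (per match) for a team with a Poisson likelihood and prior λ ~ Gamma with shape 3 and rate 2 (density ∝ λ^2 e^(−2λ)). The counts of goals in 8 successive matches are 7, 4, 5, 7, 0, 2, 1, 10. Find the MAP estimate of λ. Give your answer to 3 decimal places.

Σxᵢ = 7+4+5+7+0+2+1+10 = 36, with n = 8.
Posterior ∝ λ^2e^(−2λ) · λ^36e^(−8λ) = λ^38e^(−10λ), i.e. Gamma(shape=39, rate=10).
The mode of a Gamma(a, b) with a ≥ 1 (shape–rate) is (a−1)/b = 38/10 ≈ 3.800.

λ̂_MAP = 3.800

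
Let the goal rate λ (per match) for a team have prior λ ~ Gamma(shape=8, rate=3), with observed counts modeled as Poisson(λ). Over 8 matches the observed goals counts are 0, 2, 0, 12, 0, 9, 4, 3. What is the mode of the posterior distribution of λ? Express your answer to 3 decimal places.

λ̂_MAP = 3.364

Σxᵢ = 0+2+0+12+0+9+4+3 = 30, with n = 8.
Posterior ∝ λ^7e^(−3λ) · λ^30e^(−8λ) = λ^37e^(−11λ), i.e. Gamma(shape=38, rate=11).
The mode of a Gamma(a, b) with a ≥ 1 (shape–rate) is (a−1)/b = 37/11 ≈ 3.364.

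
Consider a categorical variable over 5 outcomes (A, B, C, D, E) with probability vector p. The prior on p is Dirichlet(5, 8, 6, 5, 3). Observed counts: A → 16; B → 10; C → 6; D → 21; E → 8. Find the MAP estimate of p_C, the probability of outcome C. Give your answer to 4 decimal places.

The posterior is Dirichlet(αᵢ + nᵢ) = Dirichlet(21, 18, 12, 26, 11).
For a Dirichlet(a₁,…,a_K) with all aᵢ > 1, the mode has j-th component (aⱼ − 1)/(Σaᵢ − K).
Here Σaᵢ = 88 and K = 5, so p_C = (12 − 1)/(88 − 5) = 11/83 ≈ 0.1325.

MAP estimate of p_C = 0.1325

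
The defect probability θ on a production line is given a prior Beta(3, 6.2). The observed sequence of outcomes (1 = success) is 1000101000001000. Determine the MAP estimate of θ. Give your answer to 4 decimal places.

θ̂_MAP = 0.2586

Prior: Beta(3, 6.2).
Data: 4 successes in 16 trials (from the sequence). The binomial likelihood contributes θ^4(1−θ)^12, so the posterior is Beta(3+4, 6.2+12) = Beta(7, 18.2).
For Beta(a, b) with a, b > 1 the mode is (a−1)/(a+b−2) = 6/23.2 ≈ 0.2586.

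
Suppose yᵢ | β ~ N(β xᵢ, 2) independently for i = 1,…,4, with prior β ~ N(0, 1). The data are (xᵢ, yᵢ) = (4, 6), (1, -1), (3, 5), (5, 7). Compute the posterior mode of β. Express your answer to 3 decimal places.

β̂_MAP = 1.377

log p(β | y) = −Σ(yᵢ − βxᵢ)²/(2·2) − β²/(2·1) + const.
Setting the derivative to zero: Σxᵢ(yᵢ − βxᵢ)/2 − β/1 = 0, so β = Σxᵢyᵢ / (Σxᵢ² + σ²/τ²).
Σxᵢyᵢ = 4·6 + 1·(-1) + 3·5 + 5·7 = 73; Σxᵢ² = 51; σ²/τ² = 2.
β̂_MAP = 73 / (51 + 2) = 73/53 ≈ 1.377.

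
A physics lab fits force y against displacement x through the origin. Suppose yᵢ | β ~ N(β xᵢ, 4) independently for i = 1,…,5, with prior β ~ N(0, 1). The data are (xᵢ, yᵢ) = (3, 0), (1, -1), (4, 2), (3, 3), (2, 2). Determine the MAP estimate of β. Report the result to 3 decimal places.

β̂_MAP = 0.465

log p(β | y) = −Σ(yᵢ − βxᵢ)²/(2·4) − β²/(2·1) + const.
Setting the derivative to zero: Σxᵢ(yᵢ − βxᵢ)/4 − β/1 = 0, so β = Σxᵢyᵢ / (Σxᵢ² + σ²/τ²).
Σxᵢyᵢ = 3·0 + 1·(-1) + 4·2 + 3·3 + 2·2 = 20; Σxᵢ² = 39; σ²/τ² = 4.
β̂_MAP = 20 / (39 + 4) = 20/43 ≈ 0.465.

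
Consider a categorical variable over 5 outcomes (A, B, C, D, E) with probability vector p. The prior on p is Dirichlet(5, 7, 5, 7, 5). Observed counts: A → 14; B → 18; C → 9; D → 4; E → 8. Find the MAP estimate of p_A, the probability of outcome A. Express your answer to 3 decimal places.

The posterior is Dirichlet(αᵢ + nᵢ) = Dirichlet(19, 25, 14, 11, 13).
For a Dirichlet(a₁,…,a_K) with all aᵢ > 1, the mode has j-th component (aⱼ − 1)/(Σaᵢ − K).
Here Σaᵢ = 82 and K = 5, so p_A = (19 − 1)/(82 − 5) = 18/77 ≈ 0.234.

MAP estimate of p_A = 0.234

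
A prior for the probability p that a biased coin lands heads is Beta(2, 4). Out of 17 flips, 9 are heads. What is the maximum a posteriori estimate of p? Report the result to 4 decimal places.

p̂_MAP = 0.4762

Prior: Beta(2, 4).
Data: 9 successes in 17 trials. The binomial likelihood contributes p^9(1−p)^8, so the posterior is Beta(2+9, 4+8) = Beta(11, 12).
For Beta(a, b) with a, b > 1 the mode is (a−1)/(a+b−2) = 10/21 ≈ 0.4762.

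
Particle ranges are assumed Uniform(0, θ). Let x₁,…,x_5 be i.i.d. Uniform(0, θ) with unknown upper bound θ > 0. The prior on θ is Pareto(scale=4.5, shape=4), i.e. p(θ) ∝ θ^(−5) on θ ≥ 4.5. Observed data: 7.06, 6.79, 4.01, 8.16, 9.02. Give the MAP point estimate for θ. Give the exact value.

The Uniform(0, θ) likelihood is θ^(−n) for θ ≥ max(xᵢ), zero otherwise. Here max(xᵢ) = 9.02.
Posterior ∝ θ^(−5) · θ^(−5) = θ^(−10) on θ ≥ max(4.5, 9.02) = 9.02.
This density is strictly decreasing in θ, so the posterior mode lies at the lower boundary of the support.

θ̂_MAP = 9.02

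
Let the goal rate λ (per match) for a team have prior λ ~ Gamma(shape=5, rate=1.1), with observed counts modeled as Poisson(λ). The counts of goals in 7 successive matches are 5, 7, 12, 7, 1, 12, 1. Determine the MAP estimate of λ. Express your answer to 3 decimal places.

Σxᵢ = 5+7+12+7+1+12+1 = 45, with n = 7.
Posterior ∝ λ^4e^(−1.1λ) · λ^45e^(−7λ) = λ^49e^(−8.1λ), i.e. Gamma(shape=50, rate=8.1).
The mode of a Gamma(a, b) with a ≥ 1 (shape–rate) is (a−1)/b = 49/8.1 ≈ 6.049.

λ̂_MAP = 6.049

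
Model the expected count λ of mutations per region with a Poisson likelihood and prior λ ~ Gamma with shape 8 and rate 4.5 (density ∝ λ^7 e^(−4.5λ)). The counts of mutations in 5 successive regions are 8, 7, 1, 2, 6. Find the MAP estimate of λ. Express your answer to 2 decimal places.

Σxᵢ = 8+7+1+2+6 = 24, with n = 5.
Posterior ∝ λ^7e^(−4.5λ) · λ^24e^(−5λ) = λ^31e^(−9.5λ), i.e. Gamma(shape=32, rate=9.5).
The mode of a Gamma(a, b) with a ≥ 1 (shape–rate) is (a−1)/b = 31/9.5 ≈ 3.26.

λ̂_MAP = 3.26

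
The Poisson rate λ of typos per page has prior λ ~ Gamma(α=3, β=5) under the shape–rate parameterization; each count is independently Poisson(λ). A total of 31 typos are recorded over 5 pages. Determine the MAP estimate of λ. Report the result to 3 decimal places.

Σxᵢ = 31, n = 5.
Posterior ∝ λ^2e^(−5λ) · λ^31e^(−5λ) = λ^33e^(−10λ), i.e. Gamma(shape=34, rate=10).
The mode of a Gamma(a, b) with a ≥ 1 (shape–rate) is (a−1)/b = 33/10 ≈ 3.300.

λ̂_MAP = 3.300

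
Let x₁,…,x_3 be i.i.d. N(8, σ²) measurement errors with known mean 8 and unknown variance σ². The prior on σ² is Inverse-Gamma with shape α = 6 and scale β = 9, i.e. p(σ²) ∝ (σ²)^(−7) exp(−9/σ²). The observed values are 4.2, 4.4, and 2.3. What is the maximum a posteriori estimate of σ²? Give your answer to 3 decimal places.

Sum of squared deviations about the known mean: SS = (4.2−8)² + (4.4−8)² + (2.3−8)² = 59.89.
The Normal likelihood contributes (σ²)^(−n/2) exp(−SS/(2σ²)), so the posterior is Inverse-Gamma(α + n/2, β + SS/2) = Inverse-Gamma(7.5, 38.945).
The mode of Inverse-Gamma(a, b) is b/(a+1) = 38.945/8.5 ≈ 4.582.

σ̂²_MAP = 4.582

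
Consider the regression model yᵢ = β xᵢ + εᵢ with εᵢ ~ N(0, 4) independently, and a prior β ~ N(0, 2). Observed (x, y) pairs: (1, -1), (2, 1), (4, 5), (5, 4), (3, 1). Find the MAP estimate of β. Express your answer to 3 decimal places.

log p(β | y) = −Σ(yᵢ − βxᵢ)²/(2·4) − β²/(2·2) + const.
Setting the derivative to zero: Σxᵢ(yᵢ − βxᵢ)/4 − β/2 = 0, so β = Σxᵢyᵢ / (Σxᵢ² + σ²/τ²).
Σxᵢyᵢ = 1·(-1) + 2·1 + 4·5 + 5·4 + 3·1 = 44; Σxᵢ² = 55; σ²/τ² = 2.
β̂_MAP = 44 / (55 + 2) = 44/57 ≈ 0.772.

β̂_MAP = 0.772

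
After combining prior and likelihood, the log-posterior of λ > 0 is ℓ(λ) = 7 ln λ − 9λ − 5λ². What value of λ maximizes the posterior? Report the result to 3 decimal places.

ℓ'(λ) = 7/λ − 9 − 10λ. Setting this to zero and multiplying by λ: 10λ² + 9λ − 7 = 0.
λ = (−9 + √(9² + 4·10·7)) / (2·10) = (−9 + √361) / 20 = (−9 + 19)/20 = 1/2.
ℓ''(λ) = −7/λ² − 10 < 0, confirming a maximum.

λ̂_MAP = 0.500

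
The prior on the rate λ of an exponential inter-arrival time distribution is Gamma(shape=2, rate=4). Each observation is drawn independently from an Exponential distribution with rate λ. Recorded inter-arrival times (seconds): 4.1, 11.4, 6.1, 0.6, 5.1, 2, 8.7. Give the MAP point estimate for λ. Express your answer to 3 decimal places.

The Exponential(rate=λ) likelihood is ∝ λ^n e^(−λΣtᵢ). Here n = 7 and Σtᵢ = 4.1 + 11.4 + 6.1 + 0.6 + 5.1 + 2 + 8.7 = 38.
Posterior ∝ λe^(−4λ) · λ^7e^(−38λ) = λ^8e^(−42λ), i.e. Gamma(9, 42).
Mode = (a−1)/b = 8/42 ≈ 0.190.

λ̂_MAP = 0.190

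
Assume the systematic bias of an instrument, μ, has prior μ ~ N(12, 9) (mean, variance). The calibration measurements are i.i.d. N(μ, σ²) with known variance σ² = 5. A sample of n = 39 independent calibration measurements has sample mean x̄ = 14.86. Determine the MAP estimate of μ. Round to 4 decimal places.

μ̂_MAP = 14.8198

n = 39, x̄ = 14.86.
For a Normal prior and Normal likelihood with known variance, the posterior is Normal; its mode equals its mean, the precision-weighted average.
Prior precision 1/σ₀² = 1/9; data precision n/σ² = 39/5 = 7.8.
μ̂ = ((1/9)·12 + 7.8·14.86) / (1/9 + 7.8) = (87931/750)/(356/45) = 263793/17800 ≈ 14.8198.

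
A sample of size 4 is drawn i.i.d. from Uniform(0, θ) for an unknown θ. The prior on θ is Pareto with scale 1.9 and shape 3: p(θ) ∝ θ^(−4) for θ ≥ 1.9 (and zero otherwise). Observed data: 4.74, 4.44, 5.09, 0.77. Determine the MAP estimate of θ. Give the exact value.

θ̂_MAP = 5.09

The Uniform(0, θ) likelihood is θ^(−n) for θ ≥ max(xᵢ), zero otherwise. Here max(xᵢ) = 5.09.
Posterior ∝ θ^(−4) · θ^(−4) = θ^(−8) on θ ≥ max(1.9, 5.09) = 5.09.
This density is strictly decreasing in θ, so the posterior mode lies at the lower boundary of the support.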